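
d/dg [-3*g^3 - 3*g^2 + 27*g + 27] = -9*g^2 - 6*g + 27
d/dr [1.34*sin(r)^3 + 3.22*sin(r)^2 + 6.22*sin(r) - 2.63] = (4.02*sin(r)^2 + 6.44*sin(r) + 6.22)*cos(r)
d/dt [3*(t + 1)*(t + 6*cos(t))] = 3*t - 3*(t + 1)*(6*sin(t) - 1) + 18*cos(t)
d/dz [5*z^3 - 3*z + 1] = 15*z^2 - 3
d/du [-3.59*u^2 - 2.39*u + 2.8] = -7.18*u - 2.39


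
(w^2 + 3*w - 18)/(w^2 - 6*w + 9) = (w + 6)/(w - 3)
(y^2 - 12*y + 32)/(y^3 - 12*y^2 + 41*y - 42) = (y^2 - 12*y + 32)/(y^3 - 12*y^2 + 41*y - 42)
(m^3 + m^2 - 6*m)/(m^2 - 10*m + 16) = m*(m + 3)/(m - 8)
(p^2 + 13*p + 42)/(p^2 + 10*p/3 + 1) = 3*(p^2 + 13*p + 42)/(3*p^2 + 10*p + 3)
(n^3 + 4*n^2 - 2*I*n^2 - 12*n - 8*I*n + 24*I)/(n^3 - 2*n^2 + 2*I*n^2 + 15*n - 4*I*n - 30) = (n^2 + 2*n*(3 - I) - 12*I)/(n^2 + 2*I*n + 15)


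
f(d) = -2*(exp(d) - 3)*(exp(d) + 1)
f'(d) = -2*(exp(d) - 3)*exp(d) - 2*(exp(d) + 1)*exp(d) = 4*(1 - exp(d))*exp(d)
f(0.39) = 7.54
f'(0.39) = -2.82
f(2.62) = -316.40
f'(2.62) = -699.74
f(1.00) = 2.10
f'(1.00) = -18.68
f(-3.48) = 6.12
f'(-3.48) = 0.12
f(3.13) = -948.94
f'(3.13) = -2001.38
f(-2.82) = 6.23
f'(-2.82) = 0.22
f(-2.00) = 6.50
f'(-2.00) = 0.47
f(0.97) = 2.63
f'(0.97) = -17.28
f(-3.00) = 6.19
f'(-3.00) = 0.19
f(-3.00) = 6.19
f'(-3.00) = 0.19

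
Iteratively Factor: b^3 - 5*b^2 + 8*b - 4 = (b - 2)*(b^2 - 3*b + 2) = (b - 2)*(b - 1)*(b - 2)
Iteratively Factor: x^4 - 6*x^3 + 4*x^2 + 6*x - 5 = (x - 5)*(x^3 - x^2 - x + 1) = (x - 5)*(x - 1)*(x^2 - 1) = (x - 5)*(x - 1)*(x + 1)*(x - 1)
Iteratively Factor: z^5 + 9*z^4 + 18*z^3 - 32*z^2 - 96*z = (z - 2)*(z^4 + 11*z^3 + 40*z^2 + 48*z) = (z - 2)*(z + 3)*(z^3 + 8*z^2 + 16*z) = z*(z - 2)*(z + 3)*(z^2 + 8*z + 16) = z*(z - 2)*(z + 3)*(z + 4)*(z + 4)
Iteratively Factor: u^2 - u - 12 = (u + 3)*(u - 4)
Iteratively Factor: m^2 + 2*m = (m)*(m + 2)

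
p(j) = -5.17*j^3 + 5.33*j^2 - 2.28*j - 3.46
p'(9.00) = -1162.65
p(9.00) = -3361.18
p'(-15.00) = -3651.93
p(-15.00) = 18678.74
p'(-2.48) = -124.11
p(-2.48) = 113.83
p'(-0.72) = -18.00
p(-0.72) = 2.87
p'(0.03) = -1.97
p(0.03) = -3.52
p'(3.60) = -164.91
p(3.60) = -183.80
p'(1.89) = -37.54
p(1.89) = -23.63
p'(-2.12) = -94.59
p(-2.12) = 74.59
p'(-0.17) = -4.54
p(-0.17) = -2.89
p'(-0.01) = -2.39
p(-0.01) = -3.44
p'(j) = -15.51*j^2 + 10.66*j - 2.28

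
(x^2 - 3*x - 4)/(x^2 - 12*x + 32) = (x + 1)/(x - 8)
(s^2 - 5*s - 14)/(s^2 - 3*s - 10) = (s - 7)/(s - 5)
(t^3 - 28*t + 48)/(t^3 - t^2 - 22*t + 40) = (t + 6)/(t + 5)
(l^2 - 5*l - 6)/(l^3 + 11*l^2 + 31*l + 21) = (l - 6)/(l^2 + 10*l + 21)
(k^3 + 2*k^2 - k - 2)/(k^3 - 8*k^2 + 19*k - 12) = (k^2 + 3*k + 2)/(k^2 - 7*k + 12)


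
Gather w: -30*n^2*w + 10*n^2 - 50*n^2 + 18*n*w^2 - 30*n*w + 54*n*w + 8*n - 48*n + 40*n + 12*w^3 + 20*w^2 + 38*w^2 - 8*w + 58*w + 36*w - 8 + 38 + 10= -40*n^2 + 12*w^3 + w^2*(18*n + 58) + w*(-30*n^2 + 24*n + 86) + 40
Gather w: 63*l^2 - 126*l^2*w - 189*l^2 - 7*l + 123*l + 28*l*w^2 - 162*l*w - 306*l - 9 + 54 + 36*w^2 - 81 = -126*l^2 - 190*l + w^2*(28*l + 36) + w*(-126*l^2 - 162*l) - 36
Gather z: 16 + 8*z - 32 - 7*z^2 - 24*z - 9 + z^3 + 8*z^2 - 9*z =z^3 + z^2 - 25*z - 25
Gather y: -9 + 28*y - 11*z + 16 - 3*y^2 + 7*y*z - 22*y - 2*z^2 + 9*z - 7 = -3*y^2 + y*(7*z + 6) - 2*z^2 - 2*z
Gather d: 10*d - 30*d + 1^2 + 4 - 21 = -20*d - 16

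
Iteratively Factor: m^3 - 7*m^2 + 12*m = (m - 3)*(m^2 - 4*m) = m*(m - 3)*(m - 4)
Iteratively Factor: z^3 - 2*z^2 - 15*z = (z + 3)*(z^2 - 5*z) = (z - 5)*(z + 3)*(z)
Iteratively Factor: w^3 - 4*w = (w - 2)*(w^2 + 2*w) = (w - 2)*(w + 2)*(w)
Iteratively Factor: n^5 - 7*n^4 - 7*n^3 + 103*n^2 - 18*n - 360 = (n - 4)*(n^4 - 3*n^3 - 19*n^2 + 27*n + 90) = (n - 4)*(n + 2)*(n^3 - 5*n^2 - 9*n + 45) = (n - 4)*(n + 2)*(n + 3)*(n^2 - 8*n + 15) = (n - 5)*(n - 4)*(n + 2)*(n + 3)*(n - 3)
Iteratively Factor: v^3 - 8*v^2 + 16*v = (v)*(v^2 - 8*v + 16) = v*(v - 4)*(v - 4)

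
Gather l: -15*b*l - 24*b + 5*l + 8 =-24*b + l*(5 - 15*b) + 8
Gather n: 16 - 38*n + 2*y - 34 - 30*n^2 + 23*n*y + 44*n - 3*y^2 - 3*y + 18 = -30*n^2 + n*(23*y + 6) - 3*y^2 - y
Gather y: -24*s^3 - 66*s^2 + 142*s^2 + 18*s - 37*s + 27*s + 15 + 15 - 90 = -24*s^3 + 76*s^2 + 8*s - 60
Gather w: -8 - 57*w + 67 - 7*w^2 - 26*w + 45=-7*w^2 - 83*w + 104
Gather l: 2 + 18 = 20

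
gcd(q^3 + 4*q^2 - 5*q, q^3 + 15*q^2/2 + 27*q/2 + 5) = q + 5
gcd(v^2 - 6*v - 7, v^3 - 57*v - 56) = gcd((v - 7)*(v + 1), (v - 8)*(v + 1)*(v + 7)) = v + 1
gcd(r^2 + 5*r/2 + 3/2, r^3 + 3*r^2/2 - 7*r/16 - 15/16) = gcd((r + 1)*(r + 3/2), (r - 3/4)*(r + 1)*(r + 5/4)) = r + 1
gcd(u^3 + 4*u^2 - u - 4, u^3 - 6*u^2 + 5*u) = u - 1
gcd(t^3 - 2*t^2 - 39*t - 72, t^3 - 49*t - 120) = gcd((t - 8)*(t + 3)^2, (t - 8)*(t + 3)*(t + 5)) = t^2 - 5*t - 24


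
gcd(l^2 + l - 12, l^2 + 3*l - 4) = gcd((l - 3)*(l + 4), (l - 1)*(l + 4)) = l + 4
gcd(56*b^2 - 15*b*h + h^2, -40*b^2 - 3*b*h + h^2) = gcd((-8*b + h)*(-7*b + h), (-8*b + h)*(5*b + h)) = 8*b - h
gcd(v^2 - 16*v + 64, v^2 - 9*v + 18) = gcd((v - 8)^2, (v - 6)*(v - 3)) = 1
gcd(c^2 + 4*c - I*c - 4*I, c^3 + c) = c - I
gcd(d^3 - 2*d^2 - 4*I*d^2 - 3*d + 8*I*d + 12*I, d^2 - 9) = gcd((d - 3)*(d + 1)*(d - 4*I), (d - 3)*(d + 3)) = d - 3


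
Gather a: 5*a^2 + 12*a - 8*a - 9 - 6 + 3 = 5*a^2 + 4*a - 12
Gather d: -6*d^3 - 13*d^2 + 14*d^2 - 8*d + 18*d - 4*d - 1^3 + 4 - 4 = -6*d^3 + d^2 + 6*d - 1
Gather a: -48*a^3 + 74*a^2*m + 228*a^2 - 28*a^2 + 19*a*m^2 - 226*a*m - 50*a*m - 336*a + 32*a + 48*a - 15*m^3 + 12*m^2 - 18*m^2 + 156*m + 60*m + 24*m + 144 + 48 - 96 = -48*a^3 + a^2*(74*m + 200) + a*(19*m^2 - 276*m - 256) - 15*m^3 - 6*m^2 + 240*m + 96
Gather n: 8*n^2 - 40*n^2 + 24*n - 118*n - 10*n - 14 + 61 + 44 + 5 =-32*n^2 - 104*n + 96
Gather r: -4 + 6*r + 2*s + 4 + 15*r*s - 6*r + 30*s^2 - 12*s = 15*r*s + 30*s^2 - 10*s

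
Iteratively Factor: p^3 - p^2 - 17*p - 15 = (p + 1)*(p^2 - 2*p - 15) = (p - 5)*(p + 1)*(p + 3)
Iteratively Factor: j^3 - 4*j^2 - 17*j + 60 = (j - 3)*(j^2 - j - 20) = (j - 5)*(j - 3)*(j + 4)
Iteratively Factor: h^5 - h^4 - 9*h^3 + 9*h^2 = (h - 1)*(h^4 - 9*h^2) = (h - 3)*(h - 1)*(h^3 + 3*h^2) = h*(h - 3)*(h - 1)*(h^2 + 3*h) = h^2*(h - 3)*(h - 1)*(h + 3)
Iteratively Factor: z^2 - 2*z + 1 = (z - 1)*(z - 1)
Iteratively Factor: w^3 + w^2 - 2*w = (w + 2)*(w^2 - w) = w*(w + 2)*(w - 1)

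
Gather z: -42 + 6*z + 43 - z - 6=5*z - 5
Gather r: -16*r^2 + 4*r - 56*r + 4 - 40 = -16*r^2 - 52*r - 36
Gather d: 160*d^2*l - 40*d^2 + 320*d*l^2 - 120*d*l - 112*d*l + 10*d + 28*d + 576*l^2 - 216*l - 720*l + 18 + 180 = d^2*(160*l - 40) + d*(320*l^2 - 232*l + 38) + 576*l^2 - 936*l + 198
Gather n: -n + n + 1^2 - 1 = 0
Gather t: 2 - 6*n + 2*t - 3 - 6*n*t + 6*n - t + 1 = t*(1 - 6*n)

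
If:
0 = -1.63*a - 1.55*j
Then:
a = -0.950920245398773*j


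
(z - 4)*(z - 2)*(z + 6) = z^3 - 28*z + 48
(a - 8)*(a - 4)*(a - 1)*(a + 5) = a^4 - 8*a^3 - 21*a^2 + 188*a - 160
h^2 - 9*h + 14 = (h - 7)*(h - 2)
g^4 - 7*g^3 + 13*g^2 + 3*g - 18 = (g - 3)^2*(g - 2)*(g + 1)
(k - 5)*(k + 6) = k^2 + k - 30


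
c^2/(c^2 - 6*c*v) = c/(c - 6*v)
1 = 1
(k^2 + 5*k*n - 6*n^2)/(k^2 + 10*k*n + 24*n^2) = (k - n)/(k + 4*n)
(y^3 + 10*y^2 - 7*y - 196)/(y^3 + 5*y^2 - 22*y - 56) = (y + 7)/(y + 2)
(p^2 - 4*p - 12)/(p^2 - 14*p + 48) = (p + 2)/(p - 8)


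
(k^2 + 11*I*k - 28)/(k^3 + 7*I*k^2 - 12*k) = (k + 7*I)/(k*(k + 3*I))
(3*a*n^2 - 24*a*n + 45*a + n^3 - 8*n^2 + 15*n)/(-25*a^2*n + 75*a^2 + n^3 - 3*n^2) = (-3*a*n + 15*a - n^2 + 5*n)/(25*a^2 - n^2)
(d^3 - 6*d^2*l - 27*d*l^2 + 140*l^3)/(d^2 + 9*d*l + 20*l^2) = (d^2 - 11*d*l + 28*l^2)/(d + 4*l)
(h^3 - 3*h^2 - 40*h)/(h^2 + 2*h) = (h^2 - 3*h - 40)/(h + 2)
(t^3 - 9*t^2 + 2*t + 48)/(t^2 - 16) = (t^3 - 9*t^2 + 2*t + 48)/(t^2 - 16)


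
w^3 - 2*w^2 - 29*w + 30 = (w - 6)*(w - 1)*(w + 5)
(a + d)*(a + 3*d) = a^2 + 4*a*d + 3*d^2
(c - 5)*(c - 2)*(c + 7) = c^3 - 39*c + 70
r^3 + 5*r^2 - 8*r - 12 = (r - 2)*(r + 1)*(r + 6)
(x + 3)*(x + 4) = x^2 + 7*x + 12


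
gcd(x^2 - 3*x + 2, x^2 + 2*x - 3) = x - 1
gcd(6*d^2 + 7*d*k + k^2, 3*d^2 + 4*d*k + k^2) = d + k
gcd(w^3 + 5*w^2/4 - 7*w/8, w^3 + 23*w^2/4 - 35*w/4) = w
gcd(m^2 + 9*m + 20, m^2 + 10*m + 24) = m + 4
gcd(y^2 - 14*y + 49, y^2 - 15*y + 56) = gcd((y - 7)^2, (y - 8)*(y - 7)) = y - 7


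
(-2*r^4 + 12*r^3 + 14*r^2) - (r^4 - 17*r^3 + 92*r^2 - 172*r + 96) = -3*r^4 + 29*r^3 - 78*r^2 + 172*r - 96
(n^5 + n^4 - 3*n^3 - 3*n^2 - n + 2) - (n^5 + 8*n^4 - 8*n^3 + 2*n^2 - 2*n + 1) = -7*n^4 + 5*n^3 - 5*n^2 + n + 1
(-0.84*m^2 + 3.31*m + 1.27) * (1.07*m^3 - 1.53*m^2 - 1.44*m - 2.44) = -0.8988*m^5 + 4.8269*m^4 - 2.4958*m^3 - 4.6599*m^2 - 9.9052*m - 3.0988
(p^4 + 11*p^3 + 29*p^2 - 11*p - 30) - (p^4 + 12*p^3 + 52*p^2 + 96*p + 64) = -p^3 - 23*p^2 - 107*p - 94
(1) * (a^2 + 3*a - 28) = a^2 + 3*a - 28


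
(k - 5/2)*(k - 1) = k^2 - 7*k/2 + 5/2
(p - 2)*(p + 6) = p^2 + 4*p - 12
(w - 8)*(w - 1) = w^2 - 9*w + 8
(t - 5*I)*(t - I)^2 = t^3 - 7*I*t^2 - 11*t + 5*I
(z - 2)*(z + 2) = z^2 - 4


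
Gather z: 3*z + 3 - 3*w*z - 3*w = -3*w + z*(3 - 3*w) + 3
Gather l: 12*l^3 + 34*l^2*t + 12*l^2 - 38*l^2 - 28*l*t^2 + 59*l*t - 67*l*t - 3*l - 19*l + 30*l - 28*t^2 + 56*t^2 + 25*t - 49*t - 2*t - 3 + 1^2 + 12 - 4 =12*l^3 + l^2*(34*t - 26) + l*(-28*t^2 - 8*t + 8) + 28*t^2 - 26*t + 6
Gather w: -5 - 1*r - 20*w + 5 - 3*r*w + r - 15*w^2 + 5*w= -15*w^2 + w*(-3*r - 15)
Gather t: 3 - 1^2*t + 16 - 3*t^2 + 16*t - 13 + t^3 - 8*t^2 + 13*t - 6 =t^3 - 11*t^2 + 28*t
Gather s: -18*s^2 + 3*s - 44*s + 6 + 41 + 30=-18*s^2 - 41*s + 77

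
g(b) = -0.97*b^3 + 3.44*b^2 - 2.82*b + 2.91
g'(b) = -2.91*b^2 + 6.88*b - 2.82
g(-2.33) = 40.43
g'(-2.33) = -34.65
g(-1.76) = 23.82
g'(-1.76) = -23.94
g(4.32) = -23.28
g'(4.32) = -27.41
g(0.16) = 2.54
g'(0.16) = -1.79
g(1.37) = 3.01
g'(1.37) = 1.14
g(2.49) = 2.24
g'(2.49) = -3.73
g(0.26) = 2.39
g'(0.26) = -1.23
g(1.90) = 3.32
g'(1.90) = -0.25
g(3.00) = -0.78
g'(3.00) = -8.37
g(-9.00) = 1014.06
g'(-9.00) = -300.45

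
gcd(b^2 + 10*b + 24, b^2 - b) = 1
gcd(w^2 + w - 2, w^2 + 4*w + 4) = w + 2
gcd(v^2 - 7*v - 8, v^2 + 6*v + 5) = v + 1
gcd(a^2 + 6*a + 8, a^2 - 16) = a + 4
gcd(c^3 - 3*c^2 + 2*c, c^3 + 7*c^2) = c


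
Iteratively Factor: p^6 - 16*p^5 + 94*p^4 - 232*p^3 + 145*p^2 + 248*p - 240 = (p - 1)*(p^5 - 15*p^4 + 79*p^3 - 153*p^2 - 8*p + 240) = (p - 1)*(p + 1)*(p^4 - 16*p^3 + 95*p^2 - 248*p + 240) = (p - 4)*(p - 1)*(p + 1)*(p^3 - 12*p^2 + 47*p - 60) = (p - 5)*(p - 4)*(p - 1)*(p + 1)*(p^2 - 7*p + 12) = (p - 5)*(p - 4)^2*(p - 1)*(p + 1)*(p - 3)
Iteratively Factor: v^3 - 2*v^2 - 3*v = (v + 1)*(v^2 - 3*v) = v*(v + 1)*(v - 3)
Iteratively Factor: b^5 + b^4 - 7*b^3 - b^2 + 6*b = (b + 3)*(b^4 - 2*b^3 - b^2 + 2*b) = (b - 1)*(b + 3)*(b^3 - b^2 - 2*b) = b*(b - 1)*(b + 3)*(b^2 - b - 2) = b*(b - 1)*(b + 1)*(b + 3)*(b - 2)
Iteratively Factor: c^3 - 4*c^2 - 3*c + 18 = (c - 3)*(c^2 - c - 6) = (c - 3)^2*(c + 2)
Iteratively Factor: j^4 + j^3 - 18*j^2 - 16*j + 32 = (j - 1)*(j^3 + 2*j^2 - 16*j - 32) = (j - 1)*(j + 4)*(j^2 - 2*j - 8) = (j - 4)*(j - 1)*(j + 4)*(j + 2)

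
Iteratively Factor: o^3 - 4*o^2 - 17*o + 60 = (o - 3)*(o^2 - o - 20) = (o - 5)*(o - 3)*(o + 4)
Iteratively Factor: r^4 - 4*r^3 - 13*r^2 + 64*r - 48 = (r - 3)*(r^3 - r^2 - 16*r + 16) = (r - 3)*(r - 1)*(r^2 - 16) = (r - 3)*(r - 1)*(r + 4)*(r - 4)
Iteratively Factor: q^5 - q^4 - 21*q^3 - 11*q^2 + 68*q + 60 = (q + 2)*(q^4 - 3*q^3 - 15*q^2 + 19*q + 30) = (q + 2)*(q + 3)*(q^3 - 6*q^2 + 3*q + 10) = (q + 1)*(q + 2)*(q + 3)*(q^2 - 7*q + 10) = (q - 5)*(q + 1)*(q + 2)*(q + 3)*(q - 2)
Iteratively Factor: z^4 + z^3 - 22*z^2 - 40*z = (z + 4)*(z^3 - 3*z^2 - 10*z) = (z - 5)*(z + 4)*(z^2 + 2*z) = z*(z - 5)*(z + 4)*(z + 2)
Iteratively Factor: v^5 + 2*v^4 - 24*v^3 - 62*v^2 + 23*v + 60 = (v - 5)*(v^4 + 7*v^3 + 11*v^2 - 7*v - 12) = (v - 5)*(v + 1)*(v^3 + 6*v^2 + 5*v - 12) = (v - 5)*(v + 1)*(v + 3)*(v^2 + 3*v - 4) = (v - 5)*(v + 1)*(v + 3)*(v + 4)*(v - 1)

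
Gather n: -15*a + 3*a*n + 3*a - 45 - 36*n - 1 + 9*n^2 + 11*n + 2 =-12*a + 9*n^2 + n*(3*a - 25) - 44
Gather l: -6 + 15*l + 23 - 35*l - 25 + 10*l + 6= -10*l - 2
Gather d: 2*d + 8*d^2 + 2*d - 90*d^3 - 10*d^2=-90*d^3 - 2*d^2 + 4*d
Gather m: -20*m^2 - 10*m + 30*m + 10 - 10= -20*m^2 + 20*m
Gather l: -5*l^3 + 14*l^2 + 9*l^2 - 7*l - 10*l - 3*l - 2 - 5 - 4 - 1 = -5*l^3 + 23*l^2 - 20*l - 12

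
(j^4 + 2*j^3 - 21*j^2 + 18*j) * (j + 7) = j^5 + 9*j^4 - 7*j^3 - 129*j^2 + 126*j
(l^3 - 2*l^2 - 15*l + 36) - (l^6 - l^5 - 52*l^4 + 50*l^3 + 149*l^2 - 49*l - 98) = -l^6 + l^5 + 52*l^4 - 49*l^3 - 151*l^2 + 34*l + 134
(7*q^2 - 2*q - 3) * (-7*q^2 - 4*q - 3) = -49*q^4 - 14*q^3 + 8*q^2 + 18*q + 9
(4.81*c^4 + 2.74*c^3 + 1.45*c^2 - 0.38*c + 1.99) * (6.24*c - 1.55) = 30.0144*c^5 + 9.6421*c^4 + 4.801*c^3 - 4.6187*c^2 + 13.0066*c - 3.0845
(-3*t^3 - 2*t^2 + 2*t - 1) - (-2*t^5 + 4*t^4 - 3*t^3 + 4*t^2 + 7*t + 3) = 2*t^5 - 4*t^4 - 6*t^2 - 5*t - 4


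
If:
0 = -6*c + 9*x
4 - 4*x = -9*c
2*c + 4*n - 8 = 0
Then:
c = -12/19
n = 44/19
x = -8/19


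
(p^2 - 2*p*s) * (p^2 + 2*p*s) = p^4 - 4*p^2*s^2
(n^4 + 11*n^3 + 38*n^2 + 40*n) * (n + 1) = n^5 + 12*n^4 + 49*n^3 + 78*n^2 + 40*n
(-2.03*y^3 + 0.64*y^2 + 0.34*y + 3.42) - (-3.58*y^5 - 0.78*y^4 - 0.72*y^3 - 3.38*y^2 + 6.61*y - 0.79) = 3.58*y^5 + 0.78*y^4 - 1.31*y^3 + 4.02*y^2 - 6.27*y + 4.21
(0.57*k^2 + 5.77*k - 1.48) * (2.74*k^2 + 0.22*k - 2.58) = 1.5618*k^4 + 15.9352*k^3 - 4.2564*k^2 - 15.2122*k + 3.8184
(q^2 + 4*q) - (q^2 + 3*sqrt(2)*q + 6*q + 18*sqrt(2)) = -3*sqrt(2)*q - 2*q - 18*sqrt(2)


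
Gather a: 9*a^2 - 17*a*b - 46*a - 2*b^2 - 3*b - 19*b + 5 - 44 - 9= 9*a^2 + a*(-17*b - 46) - 2*b^2 - 22*b - 48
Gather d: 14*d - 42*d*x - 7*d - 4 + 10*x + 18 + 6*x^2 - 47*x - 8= d*(7 - 42*x) + 6*x^2 - 37*x + 6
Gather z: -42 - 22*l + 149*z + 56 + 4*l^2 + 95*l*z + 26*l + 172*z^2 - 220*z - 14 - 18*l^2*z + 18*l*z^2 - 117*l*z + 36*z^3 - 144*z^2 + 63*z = 4*l^2 + 4*l + 36*z^3 + z^2*(18*l + 28) + z*(-18*l^2 - 22*l - 8)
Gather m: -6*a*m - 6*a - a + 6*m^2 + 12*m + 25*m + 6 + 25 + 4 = -7*a + 6*m^2 + m*(37 - 6*a) + 35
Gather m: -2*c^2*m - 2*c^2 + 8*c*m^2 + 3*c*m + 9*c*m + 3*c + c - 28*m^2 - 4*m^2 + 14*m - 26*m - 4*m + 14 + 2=-2*c^2 + 4*c + m^2*(8*c - 32) + m*(-2*c^2 + 12*c - 16) + 16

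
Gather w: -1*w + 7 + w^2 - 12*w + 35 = w^2 - 13*w + 42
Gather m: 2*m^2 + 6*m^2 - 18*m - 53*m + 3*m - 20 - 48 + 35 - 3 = 8*m^2 - 68*m - 36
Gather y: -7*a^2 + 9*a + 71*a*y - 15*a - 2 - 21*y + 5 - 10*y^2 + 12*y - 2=-7*a^2 - 6*a - 10*y^2 + y*(71*a - 9) + 1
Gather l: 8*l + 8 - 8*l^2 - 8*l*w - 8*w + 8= -8*l^2 + l*(8 - 8*w) - 8*w + 16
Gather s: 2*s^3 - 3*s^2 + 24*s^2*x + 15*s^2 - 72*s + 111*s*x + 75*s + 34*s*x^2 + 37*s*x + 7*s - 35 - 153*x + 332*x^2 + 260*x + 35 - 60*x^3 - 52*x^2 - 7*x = 2*s^3 + s^2*(24*x + 12) + s*(34*x^2 + 148*x + 10) - 60*x^3 + 280*x^2 + 100*x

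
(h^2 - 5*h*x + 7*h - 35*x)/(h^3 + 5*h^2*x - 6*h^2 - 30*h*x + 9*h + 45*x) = (h^2 - 5*h*x + 7*h - 35*x)/(h^3 + 5*h^2*x - 6*h^2 - 30*h*x + 9*h + 45*x)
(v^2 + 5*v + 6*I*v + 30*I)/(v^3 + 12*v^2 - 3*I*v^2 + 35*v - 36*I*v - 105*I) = (v + 6*I)/(v^2 + v*(7 - 3*I) - 21*I)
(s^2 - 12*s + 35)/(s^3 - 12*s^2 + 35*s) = 1/s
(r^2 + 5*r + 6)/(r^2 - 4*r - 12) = (r + 3)/(r - 6)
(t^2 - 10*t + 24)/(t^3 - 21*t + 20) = (t - 6)/(t^2 + 4*t - 5)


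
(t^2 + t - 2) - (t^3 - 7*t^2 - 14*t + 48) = -t^3 + 8*t^2 + 15*t - 50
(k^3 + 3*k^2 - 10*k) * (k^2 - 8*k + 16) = k^5 - 5*k^4 - 18*k^3 + 128*k^2 - 160*k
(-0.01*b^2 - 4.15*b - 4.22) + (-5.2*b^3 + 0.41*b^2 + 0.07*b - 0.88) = -5.2*b^3 + 0.4*b^2 - 4.08*b - 5.1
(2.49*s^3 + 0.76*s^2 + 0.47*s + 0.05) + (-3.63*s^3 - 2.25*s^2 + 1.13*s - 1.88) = -1.14*s^3 - 1.49*s^2 + 1.6*s - 1.83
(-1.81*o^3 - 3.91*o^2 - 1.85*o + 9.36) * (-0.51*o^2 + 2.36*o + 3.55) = 0.9231*o^5 - 2.2775*o^4 - 14.7096*o^3 - 23.0201*o^2 + 15.5221*o + 33.228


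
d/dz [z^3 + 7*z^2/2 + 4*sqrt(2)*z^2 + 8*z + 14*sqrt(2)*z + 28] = 3*z^2 + 7*z + 8*sqrt(2)*z + 8 + 14*sqrt(2)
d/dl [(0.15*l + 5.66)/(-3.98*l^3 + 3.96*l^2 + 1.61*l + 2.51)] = (1.194*l^3 + 66.9864*l^2 - 44.8272*l - 8.7361)/(15.8404*l^6 - 31.5216*l^5 + 2.866*l^4 - 7.2284*l^3 + 22.4713*l^2 + 8.0822*l + 6.3001)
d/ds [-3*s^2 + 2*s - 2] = 2 - 6*s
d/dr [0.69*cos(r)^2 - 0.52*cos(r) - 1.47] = (0.52 - 1.38*cos(r))*sin(r)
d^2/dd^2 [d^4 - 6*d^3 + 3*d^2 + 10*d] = 12*d^2 - 36*d + 6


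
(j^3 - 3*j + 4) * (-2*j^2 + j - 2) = -2*j^5 + j^4 + 4*j^3 - 11*j^2 + 10*j - 8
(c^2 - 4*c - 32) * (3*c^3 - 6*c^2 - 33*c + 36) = 3*c^5 - 18*c^4 - 105*c^3 + 360*c^2 + 912*c - 1152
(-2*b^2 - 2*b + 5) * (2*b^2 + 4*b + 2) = -4*b^4 - 12*b^3 - 2*b^2 + 16*b + 10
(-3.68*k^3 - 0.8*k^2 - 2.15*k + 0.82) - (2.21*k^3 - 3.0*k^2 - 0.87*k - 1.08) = -5.89*k^3 + 2.2*k^2 - 1.28*k + 1.9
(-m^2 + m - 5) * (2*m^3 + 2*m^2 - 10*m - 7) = -2*m^5 + 2*m^3 - 13*m^2 + 43*m + 35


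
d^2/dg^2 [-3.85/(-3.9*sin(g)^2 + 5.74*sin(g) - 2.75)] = (-234.234*sin(g)^4 + 258.5583*sin(g)^3 + 389.66774*sin(g)^2 - 577.88885*sin(g) + 171.11402)/(3.9*sin(g)^2 - 5.74*sin(g) + 2.75)^3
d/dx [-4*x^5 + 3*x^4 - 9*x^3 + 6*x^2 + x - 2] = -20*x^4 + 12*x^3 - 27*x^2 + 12*x + 1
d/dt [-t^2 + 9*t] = 9 - 2*t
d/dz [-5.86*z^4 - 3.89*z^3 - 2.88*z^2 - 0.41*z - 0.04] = -23.44*z^3 - 11.67*z^2 - 5.76*z - 0.41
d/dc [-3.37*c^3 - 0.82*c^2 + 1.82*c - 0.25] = -10.11*c^2 - 1.64*c + 1.82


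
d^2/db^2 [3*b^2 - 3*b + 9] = 6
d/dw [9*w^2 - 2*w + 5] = 18*w - 2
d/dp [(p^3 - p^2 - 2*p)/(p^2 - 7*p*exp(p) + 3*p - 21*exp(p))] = (-p*(-p^2 + p + 2)*(7*p*exp(p) - 2*p + 28*exp(p) - 3) + (3*p^2 - 2*p - 2)*(p^2 - 7*p*exp(p) + 3*p - 21*exp(p)))/(p^2 - 7*p*exp(p) + 3*p - 21*exp(p))^2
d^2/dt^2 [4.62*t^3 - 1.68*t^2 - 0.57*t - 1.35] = 27.72*t - 3.36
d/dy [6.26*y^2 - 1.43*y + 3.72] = 12.52*y - 1.43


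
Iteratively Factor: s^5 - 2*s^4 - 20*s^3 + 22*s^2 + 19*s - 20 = (s + 4)*(s^4 - 6*s^3 + 4*s^2 + 6*s - 5) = (s - 1)*(s + 4)*(s^3 - 5*s^2 - s + 5) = (s - 1)^2*(s + 4)*(s^2 - 4*s - 5) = (s - 5)*(s - 1)^2*(s + 4)*(s + 1)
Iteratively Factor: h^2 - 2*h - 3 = (h + 1)*(h - 3)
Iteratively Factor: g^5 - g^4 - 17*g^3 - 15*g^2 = (g)*(g^4 - g^3 - 17*g^2 - 15*g) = g^2*(g^3 - g^2 - 17*g - 15) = g^2*(g + 3)*(g^2 - 4*g - 5) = g^2*(g + 1)*(g + 3)*(g - 5)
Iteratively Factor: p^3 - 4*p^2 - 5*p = (p)*(p^2 - 4*p - 5) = p*(p + 1)*(p - 5)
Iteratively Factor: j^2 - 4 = (j - 2)*(j + 2)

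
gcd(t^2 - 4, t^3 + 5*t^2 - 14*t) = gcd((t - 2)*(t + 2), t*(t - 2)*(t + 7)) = t - 2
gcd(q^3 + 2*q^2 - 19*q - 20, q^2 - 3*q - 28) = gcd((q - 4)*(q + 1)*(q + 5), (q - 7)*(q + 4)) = 1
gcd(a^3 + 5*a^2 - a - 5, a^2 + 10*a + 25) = a + 5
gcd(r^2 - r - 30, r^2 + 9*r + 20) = r + 5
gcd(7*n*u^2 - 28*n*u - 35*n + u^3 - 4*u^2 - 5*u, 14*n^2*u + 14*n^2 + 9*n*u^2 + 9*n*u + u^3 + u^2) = 7*n*u + 7*n + u^2 + u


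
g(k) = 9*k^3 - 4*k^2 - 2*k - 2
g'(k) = 27*k^2 - 8*k - 2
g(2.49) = 107.16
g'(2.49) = 145.48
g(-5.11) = -1297.12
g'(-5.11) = 743.91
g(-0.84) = -8.48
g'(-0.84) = 23.77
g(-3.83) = -558.65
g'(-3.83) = 424.70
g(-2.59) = -180.02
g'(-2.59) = 199.84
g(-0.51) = -3.21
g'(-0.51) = 9.10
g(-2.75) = -213.92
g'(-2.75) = 224.19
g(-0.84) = -8.48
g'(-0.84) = 23.77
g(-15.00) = -31247.00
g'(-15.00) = 6193.00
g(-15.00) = -31247.00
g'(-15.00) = 6193.00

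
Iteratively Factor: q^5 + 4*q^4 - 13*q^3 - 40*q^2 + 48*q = (q + 4)*(q^4 - 13*q^2 + 12*q) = (q + 4)^2*(q^3 - 4*q^2 + 3*q) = (q - 3)*(q + 4)^2*(q^2 - q) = (q - 3)*(q - 1)*(q + 4)^2*(q)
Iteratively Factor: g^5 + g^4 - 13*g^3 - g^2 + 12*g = (g + 1)*(g^4 - 13*g^2 + 12*g) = g*(g + 1)*(g^3 - 13*g + 12) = g*(g + 1)*(g + 4)*(g^2 - 4*g + 3) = g*(g - 3)*(g + 1)*(g + 4)*(g - 1)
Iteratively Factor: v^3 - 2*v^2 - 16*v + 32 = (v - 2)*(v^2 - 16) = (v - 2)*(v + 4)*(v - 4)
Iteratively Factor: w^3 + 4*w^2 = (w)*(w^2 + 4*w) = w*(w + 4)*(w)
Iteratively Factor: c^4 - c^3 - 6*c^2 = (c)*(c^3 - c^2 - 6*c) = c*(c + 2)*(c^2 - 3*c) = c^2*(c + 2)*(c - 3)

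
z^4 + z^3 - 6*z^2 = z^2*(z - 2)*(z + 3)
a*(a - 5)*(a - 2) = a^3 - 7*a^2 + 10*a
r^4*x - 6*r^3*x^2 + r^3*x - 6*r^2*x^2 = r^2*(r - 6*x)*(r*x + x)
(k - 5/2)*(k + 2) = k^2 - k/2 - 5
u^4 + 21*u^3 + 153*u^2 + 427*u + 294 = (u + 1)*(u + 6)*(u + 7)^2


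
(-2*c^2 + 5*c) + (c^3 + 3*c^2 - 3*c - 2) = c^3 + c^2 + 2*c - 2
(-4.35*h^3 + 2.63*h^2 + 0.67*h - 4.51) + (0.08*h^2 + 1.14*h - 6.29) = -4.35*h^3 + 2.71*h^2 + 1.81*h - 10.8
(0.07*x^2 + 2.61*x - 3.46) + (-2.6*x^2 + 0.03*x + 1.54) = -2.53*x^2 + 2.64*x - 1.92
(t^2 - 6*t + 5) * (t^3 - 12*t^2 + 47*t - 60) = t^5 - 18*t^4 + 124*t^3 - 402*t^2 + 595*t - 300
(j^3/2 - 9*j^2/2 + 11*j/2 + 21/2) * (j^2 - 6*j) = j^5/2 - 15*j^4/2 + 65*j^3/2 - 45*j^2/2 - 63*j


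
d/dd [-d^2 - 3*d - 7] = -2*d - 3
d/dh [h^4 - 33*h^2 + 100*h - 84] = 4*h^3 - 66*h + 100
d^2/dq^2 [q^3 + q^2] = 6*q + 2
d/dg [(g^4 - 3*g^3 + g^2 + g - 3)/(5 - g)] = (-3*g^4 + 26*g^3 - 46*g^2 + 10*g + 2)/(g^2 - 10*g + 25)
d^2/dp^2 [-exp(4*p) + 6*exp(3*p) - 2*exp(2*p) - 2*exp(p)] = (-16*exp(3*p) + 54*exp(2*p) - 8*exp(p) - 2)*exp(p)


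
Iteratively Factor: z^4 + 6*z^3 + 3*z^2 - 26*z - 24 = (z + 3)*(z^3 + 3*z^2 - 6*z - 8) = (z - 2)*(z + 3)*(z^2 + 5*z + 4) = (z - 2)*(z + 3)*(z + 4)*(z + 1)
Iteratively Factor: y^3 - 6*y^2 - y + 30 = (y - 3)*(y^2 - 3*y - 10) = (y - 5)*(y - 3)*(y + 2)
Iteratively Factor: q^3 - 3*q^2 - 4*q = (q)*(q^2 - 3*q - 4) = q*(q - 4)*(q + 1)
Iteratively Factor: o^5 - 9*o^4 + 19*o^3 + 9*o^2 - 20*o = (o + 1)*(o^4 - 10*o^3 + 29*o^2 - 20*o) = (o - 4)*(o + 1)*(o^3 - 6*o^2 + 5*o) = (o - 5)*(o - 4)*(o + 1)*(o^2 - o) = (o - 5)*(o - 4)*(o - 1)*(o + 1)*(o)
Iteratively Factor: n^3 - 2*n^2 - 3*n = (n - 3)*(n^2 + n) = n*(n - 3)*(n + 1)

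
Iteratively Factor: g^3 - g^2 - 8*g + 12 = (g + 3)*(g^2 - 4*g + 4) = (g - 2)*(g + 3)*(g - 2)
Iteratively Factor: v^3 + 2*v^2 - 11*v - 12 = (v - 3)*(v^2 + 5*v + 4) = (v - 3)*(v + 1)*(v + 4)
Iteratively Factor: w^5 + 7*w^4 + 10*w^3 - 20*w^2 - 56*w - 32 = (w + 2)*(w^4 + 5*w^3 - 20*w - 16) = (w + 2)*(w + 4)*(w^3 + w^2 - 4*w - 4) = (w + 2)^2*(w + 4)*(w^2 - w - 2) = (w + 1)*(w + 2)^2*(w + 4)*(w - 2)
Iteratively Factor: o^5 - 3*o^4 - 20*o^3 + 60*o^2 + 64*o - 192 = (o - 3)*(o^4 - 20*o^2 + 64) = (o - 3)*(o + 2)*(o^3 - 2*o^2 - 16*o + 32) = (o - 4)*(o - 3)*(o + 2)*(o^2 + 2*o - 8) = (o - 4)*(o - 3)*(o + 2)*(o + 4)*(o - 2)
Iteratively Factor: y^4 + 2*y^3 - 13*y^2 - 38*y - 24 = (y + 2)*(y^3 - 13*y - 12) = (y + 1)*(y + 2)*(y^2 - y - 12) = (y - 4)*(y + 1)*(y + 2)*(y + 3)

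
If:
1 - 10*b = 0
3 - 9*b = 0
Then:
No Solution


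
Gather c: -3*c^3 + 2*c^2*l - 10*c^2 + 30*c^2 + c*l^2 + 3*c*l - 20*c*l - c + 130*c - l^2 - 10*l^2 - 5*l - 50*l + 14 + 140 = -3*c^3 + c^2*(2*l + 20) + c*(l^2 - 17*l + 129) - 11*l^2 - 55*l + 154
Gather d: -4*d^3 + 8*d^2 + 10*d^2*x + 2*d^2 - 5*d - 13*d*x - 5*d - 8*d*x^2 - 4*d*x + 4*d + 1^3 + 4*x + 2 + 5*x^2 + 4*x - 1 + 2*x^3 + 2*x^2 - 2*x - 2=-4*d^3 + d^2*(10*x + 10) + d*(-8*x^2 - 17*x - 6) + 2*x^3 + 7*x^2 + 6*x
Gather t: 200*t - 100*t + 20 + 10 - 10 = 100*t + 20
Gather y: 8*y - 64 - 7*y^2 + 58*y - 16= -7*y^2 + 66*y - 80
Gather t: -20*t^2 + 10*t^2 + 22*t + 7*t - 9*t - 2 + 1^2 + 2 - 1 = -10*t^2 + 20*t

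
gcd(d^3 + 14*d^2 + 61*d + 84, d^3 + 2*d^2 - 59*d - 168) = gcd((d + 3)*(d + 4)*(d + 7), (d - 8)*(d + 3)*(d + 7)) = d^2 + 10*d + 21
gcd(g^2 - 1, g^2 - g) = g - 1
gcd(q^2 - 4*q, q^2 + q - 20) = q - 4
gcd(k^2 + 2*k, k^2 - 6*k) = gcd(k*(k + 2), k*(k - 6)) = k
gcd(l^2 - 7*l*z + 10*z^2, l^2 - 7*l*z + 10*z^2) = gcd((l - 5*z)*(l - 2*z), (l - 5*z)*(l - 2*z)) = l^2 - 7*l*z + 10*z^2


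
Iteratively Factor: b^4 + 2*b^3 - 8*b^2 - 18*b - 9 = (b - 3)*(b^3 + 5*b^2 + 7*b + 3) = (b - 3)*(b + 3)*(b^2 + 2*b + 1) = (b - 3)*(b + 1)*(b + 3)*(b + 1)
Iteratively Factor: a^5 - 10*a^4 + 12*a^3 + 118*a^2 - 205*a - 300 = (a - 5)*(a^4 - 5*a^3 - 13*a^2 + 53*a + 60) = (a - 5)*(a + 1)*(a^3 - 6*a^2 - 7*a + 60) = (a - 5)*(a + 1)*(a + 3)*(a^2 - 9*a + 20) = (a - 5)*(a - 4)*(a + 1)*(a + 3)*(a - 5)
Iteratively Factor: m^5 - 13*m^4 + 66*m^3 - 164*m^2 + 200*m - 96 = (m - 3)*(m^4 - 10*m^3 + 36*m^2 - 56*m + 32) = (m - 3)*(m - 2)*(m^3 - 8*m^2 + 20*m - 16) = (m - 3)*(m - 2)^2*(m^2 - 6*m + 8) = (m - 3)*(m - 2)^3*(m - 4)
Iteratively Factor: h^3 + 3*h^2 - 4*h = (h - 1)*(h^2 + 4*h) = (h - 1)*(h + 4)*(h)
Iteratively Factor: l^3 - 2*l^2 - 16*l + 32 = (l - 2)*(l^2 - 16) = (l - 4)*(l - 2)*(l + 4)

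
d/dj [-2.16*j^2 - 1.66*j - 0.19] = -4.32*j - 1.66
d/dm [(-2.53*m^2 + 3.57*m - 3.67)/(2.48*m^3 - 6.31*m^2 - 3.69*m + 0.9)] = (6.2744*m^4 - 17.7072*m^3 + 59.1672*m^2 - 50.8694*m - 10.3293)/(6.1504*m^6 - 31.2976*m^5 + 21.5137*m^4 + 51.0318*m^3 + 2.2581*m^2 - 6.642*m + 0.81)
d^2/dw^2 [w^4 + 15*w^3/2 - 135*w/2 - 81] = 3*w*(4*w + 15)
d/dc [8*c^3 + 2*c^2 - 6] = 4*c*(6*c + 1)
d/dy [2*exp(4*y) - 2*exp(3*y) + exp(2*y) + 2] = (8*exp(2*y) - 6*exp(y) + 2)*exp(2*y)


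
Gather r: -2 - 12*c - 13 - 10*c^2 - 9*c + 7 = -10*c^2 - 21*c - 8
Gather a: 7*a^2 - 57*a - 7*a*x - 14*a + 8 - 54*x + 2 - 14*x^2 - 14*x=7*a^2 + a*(-7*x - 71) - 14*x^2 - 68*x + 10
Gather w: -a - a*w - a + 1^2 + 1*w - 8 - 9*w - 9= -2*a + w*(-a - 8) - 16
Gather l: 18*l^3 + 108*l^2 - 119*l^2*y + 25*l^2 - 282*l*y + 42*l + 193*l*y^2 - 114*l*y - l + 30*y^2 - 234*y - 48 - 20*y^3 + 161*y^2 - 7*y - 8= 18*l^3 + l^2*(133 - 119*y) + l*(193*y^2 - 396*y + 41) - 20*y^3 + 191*y^2 - 241*y - 56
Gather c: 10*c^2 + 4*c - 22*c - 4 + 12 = 10*c^2 - 18*c + 8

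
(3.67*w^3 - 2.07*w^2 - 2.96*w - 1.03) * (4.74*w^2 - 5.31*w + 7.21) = 17.3958*w^5 - 29.2995*w^4 + 23.422*w^3 - 4.0893*w^2 - 15.8723*w - 7.4263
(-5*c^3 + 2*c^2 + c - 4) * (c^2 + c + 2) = -5*c^5 - 3*c^4 - 7*c^3 + c^2 - 2*c - 8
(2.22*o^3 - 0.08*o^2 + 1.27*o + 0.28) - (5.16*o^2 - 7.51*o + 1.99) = 2.22*o^3 - 5.24*o^2 + 8.78*o - 1.71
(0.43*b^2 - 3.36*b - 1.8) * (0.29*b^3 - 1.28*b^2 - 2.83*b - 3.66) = 0.1247*b^5 - 1.5248*b^4 + 2.5619*b^3 + 10.239*b^2 + 17.3916*b + 6.588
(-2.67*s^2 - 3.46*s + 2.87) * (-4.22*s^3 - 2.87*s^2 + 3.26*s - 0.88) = 11.2674*s^5 + 22.2641*s^4 - 10.8854*s^3 - 17.1669*s^2 + 12.401*s - 2.5256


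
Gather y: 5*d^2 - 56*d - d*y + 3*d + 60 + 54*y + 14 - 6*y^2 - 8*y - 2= 5*d^2 - 53*d - 6*y^2 + y*(46 - d) + 72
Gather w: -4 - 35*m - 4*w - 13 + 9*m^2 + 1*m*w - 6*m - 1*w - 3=9*m^2 - 41*m + w*(m - 5) - 20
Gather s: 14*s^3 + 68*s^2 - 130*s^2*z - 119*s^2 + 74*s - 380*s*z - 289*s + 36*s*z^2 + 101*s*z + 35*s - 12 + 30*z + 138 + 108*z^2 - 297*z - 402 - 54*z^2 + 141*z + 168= 14*s^3 + s^2*(-130*z - 51) + s*(36*z^2 - 279*z - 180) + 54*z^2 - 126*z - 108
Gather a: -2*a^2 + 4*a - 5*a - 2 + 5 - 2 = -2*a^2 - a + 1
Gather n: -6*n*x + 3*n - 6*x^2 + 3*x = n*(3 - 6*x) - 6*x^2 + 3*x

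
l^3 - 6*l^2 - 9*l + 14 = (l - 7)*(l - 1)*(l + 2)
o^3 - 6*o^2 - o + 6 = (o - 6)*(o - 1)*(o + 1)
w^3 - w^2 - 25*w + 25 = (w - 5)*(w - 1)*(w + 5)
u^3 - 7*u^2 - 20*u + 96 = (u - 8)*(u - 3)*(u + 4)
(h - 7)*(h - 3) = h^2 - 10*h + 21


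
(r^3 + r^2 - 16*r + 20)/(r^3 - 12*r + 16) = (r + 5)/(r + 4)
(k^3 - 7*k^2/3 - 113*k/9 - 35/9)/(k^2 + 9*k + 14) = (9*k^3 - 21*k^2 - 113*k - 35)/(9*(k^2 + 9*k + 14))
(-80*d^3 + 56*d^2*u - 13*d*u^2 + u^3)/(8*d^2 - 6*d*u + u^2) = (20*d^2 - 9*d*u + u^2)/(-2*d + u)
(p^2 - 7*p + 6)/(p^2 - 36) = (p - 1)/(p + 6)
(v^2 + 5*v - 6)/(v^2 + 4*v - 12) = (v - 1)/(v - 2)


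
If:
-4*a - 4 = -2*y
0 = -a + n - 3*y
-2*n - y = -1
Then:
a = -13/16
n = 5/16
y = 3/8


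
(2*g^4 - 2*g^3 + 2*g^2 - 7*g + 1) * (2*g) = 4*g^5 - 4*g^4 + 4*g^3 - 14*g^2 + 2*g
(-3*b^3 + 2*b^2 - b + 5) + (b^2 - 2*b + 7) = -3*b^3 + 3*b^2 - 3*b + 12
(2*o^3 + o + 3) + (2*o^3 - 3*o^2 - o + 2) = 4*o^3 - 3*o^2 + 5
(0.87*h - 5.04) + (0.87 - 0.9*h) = -0.03*h - 4.17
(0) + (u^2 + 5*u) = u^2 + 5*u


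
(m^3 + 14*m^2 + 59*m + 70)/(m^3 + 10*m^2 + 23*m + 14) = (m + 5)/(m + 1)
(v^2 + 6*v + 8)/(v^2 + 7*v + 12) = (v + 2)/(v + 3)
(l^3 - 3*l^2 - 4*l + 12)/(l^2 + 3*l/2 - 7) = 2*(l^2 - l - 6)/(2*l + 7)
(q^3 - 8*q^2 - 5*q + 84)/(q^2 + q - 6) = (q^2 - 11*q + 28)/(q - 2)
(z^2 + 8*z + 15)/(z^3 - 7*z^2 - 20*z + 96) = (z^2 + 8*z + 15)/(z^3 - 7*z^2 - 20*z + 96)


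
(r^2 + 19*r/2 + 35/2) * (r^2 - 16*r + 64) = r^4 - 13*r^3/2 - 141*r^2/2 + 328*r + 1120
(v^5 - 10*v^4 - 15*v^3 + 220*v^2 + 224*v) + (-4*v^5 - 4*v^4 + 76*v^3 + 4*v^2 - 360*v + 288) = -3*v^5 - 14*v^4 + 61*v^3 + 224*v^2 - 136*v + 288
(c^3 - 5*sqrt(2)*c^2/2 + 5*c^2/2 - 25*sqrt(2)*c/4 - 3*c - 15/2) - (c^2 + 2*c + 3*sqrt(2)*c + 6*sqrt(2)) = c^3 - 5*sqrt(2)*c^2/2 + 3*c^2/2 - 37*sqrt(2)*c/4 - 5*c - 6*sqrt(2) - 15/2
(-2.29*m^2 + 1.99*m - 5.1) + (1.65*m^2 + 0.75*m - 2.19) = -0.64*m^2 + 2.74*m - 7.29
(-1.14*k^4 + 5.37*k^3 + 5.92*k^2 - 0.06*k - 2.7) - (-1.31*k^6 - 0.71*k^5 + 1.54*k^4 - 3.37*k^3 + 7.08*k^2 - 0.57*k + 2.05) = 1.31*k^6 + 0.71*k^5 - 2.68*k^4 + 8.74*k^3 - 1.16*k^2 + 0.51*k - 4.75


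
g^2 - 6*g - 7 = (g - 7)*(g + 1)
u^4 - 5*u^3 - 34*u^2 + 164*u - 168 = (u - 7)*(u - 2)^2*(u + 6)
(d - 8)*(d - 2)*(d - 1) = d^3 - 11*d^2 + 26*d - 16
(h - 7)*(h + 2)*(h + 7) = h^3 + 2*h^2 - 49*h - 98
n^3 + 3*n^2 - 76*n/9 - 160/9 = (n - 8/3)*(n + 5/3)*(n + 4)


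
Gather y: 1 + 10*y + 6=10*y + 7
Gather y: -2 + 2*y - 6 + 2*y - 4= 4*y - 12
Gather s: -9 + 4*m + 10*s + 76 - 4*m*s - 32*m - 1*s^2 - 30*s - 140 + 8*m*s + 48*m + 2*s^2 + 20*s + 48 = 4*m*s + 20*m + s^2 - 25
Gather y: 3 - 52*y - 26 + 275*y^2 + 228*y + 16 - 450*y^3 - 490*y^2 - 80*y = -450*y^3 - 215*y^2 + 96*y - 7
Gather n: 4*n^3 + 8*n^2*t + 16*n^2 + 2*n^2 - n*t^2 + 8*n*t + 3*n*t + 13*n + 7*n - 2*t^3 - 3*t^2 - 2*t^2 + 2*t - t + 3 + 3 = 4*n^3 + n^2*(8*t + 18) + n*(-t^2 + 11*t + 20) - 2*t^3 - 5*t^2 + t + 6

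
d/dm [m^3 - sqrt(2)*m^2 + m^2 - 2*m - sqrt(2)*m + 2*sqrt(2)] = 3*m^2 - 2*sqrt(2)*m + 2*m - 2 - sqrt(2)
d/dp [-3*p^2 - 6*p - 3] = -6*p - 6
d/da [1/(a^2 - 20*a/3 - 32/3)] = 6*(10 - 3*a)/(-3*a^2 + 20*a + 32)^2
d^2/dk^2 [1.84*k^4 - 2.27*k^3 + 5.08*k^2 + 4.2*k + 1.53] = 22.08*k^2 - 13.62*k + 10.16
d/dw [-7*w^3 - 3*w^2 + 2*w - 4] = -21*w^2 - 6*w + 2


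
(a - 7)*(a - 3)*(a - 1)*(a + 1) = a^4 - 10*a^3 + 20*a^2 + 10*a - 21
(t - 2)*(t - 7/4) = t^2 - 15*t/4 + 7/2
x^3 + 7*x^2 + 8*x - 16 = (x - 1)*(x + 4)^2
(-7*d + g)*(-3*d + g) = 21*d^2 - 10*d*g + g^2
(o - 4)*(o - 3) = o^2 - 7*o + 12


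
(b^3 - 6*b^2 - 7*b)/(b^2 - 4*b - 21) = b*(b + 1)/(b + 3)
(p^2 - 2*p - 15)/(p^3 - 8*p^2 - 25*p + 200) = (p + 3)/(p^2 - 3*p - 40)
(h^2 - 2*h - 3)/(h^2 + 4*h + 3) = (h - 3)/(h + 3)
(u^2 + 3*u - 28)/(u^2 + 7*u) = (u - 4)/u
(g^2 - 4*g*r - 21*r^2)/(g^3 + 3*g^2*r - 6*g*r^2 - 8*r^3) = (g^2 - 4*g*r - 21*r^2)/(g^3 + 3*g^2*r - 6*g*r^2 - 8*r^3)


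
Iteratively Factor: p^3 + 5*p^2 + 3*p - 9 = (p - 1)*(p^2 + 6*p + 9) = (p - 1)*(p + 3)*(p + 3)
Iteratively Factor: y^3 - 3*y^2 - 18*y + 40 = (y + 4)*(y^2 - 7*y + 10) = (y - 2)*(y + 4)*(y - 5)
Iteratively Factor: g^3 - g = (g)*(g^2 - 1) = g*(g - 1)*(g + 1)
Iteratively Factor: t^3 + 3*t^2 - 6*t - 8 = (t + 4)*(t^2 - t - 2) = (t - 2)*(t + 4)*(t + 1)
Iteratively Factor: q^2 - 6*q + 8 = (q - 2)*(q - 4)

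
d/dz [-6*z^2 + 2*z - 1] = 2 - 12*z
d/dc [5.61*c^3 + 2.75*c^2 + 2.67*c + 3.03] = 16.83*c^2 + 5.5*c + 2.67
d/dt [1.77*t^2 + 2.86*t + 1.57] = 3.54*t + 2.86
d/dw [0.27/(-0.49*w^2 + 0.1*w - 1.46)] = (0.2646*w - 0.027)/(0.49*w^2 - 0.1*w + 1.46)^2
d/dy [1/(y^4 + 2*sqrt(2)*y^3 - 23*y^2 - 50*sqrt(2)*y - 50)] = 2*(-2*y^3 - 3*sqrt(2)*y^2 + 23*y + 25*sqrt(2))/(-y^4 - 2*sqrt(2)*y^3 + 23*y^2 + 50*sqrt(2)*y + 50)^2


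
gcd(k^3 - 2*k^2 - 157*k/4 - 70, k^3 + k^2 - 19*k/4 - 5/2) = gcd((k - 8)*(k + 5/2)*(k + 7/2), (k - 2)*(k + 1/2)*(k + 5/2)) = k + 5/2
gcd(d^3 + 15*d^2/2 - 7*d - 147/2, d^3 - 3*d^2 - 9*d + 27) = d - 3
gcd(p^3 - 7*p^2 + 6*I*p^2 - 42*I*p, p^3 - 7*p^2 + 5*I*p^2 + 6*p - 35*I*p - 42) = p^2 + p*(-7 + 6*I) - 42*I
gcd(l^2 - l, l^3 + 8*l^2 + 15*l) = l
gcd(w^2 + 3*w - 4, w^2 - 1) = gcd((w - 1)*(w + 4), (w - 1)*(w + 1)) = w - 1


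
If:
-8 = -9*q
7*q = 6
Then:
No Solution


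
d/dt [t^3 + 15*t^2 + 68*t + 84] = 3*t^2 + 30*t + 68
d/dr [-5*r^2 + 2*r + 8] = 2 - 10*r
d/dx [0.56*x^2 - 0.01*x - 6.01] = 1.12*x - 0.01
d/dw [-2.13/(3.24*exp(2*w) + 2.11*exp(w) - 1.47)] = (13.8024*exp(w) + 4.4943)*exp(w)/(3.24*exp(2*w) + 2.11*exp(w) - 1.47)^2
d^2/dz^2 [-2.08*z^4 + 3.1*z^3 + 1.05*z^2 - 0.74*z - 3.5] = -24.96*z^2 + 18.6*z + 2.1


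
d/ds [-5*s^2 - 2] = -10*s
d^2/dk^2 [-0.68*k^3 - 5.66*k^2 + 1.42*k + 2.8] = -4.08*k - 11.32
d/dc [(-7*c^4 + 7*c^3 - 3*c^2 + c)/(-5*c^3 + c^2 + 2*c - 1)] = (35*c^6 - 14*c^5 - 50*c^4 + 66*c^3 - 28*c^2 + 6*c - 1)/(25*c^6 - 10*c^5 - 19*c^4 + 14*c^3 + 2*c^2 - 4*c + 1)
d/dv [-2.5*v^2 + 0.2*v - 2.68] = 0.2 - 5.0*v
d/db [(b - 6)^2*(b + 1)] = (b - 6)*(3*b - 4)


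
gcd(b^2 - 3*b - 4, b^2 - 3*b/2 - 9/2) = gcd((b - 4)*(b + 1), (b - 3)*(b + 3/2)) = 1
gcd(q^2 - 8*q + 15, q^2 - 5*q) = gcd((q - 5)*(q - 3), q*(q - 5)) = q - 5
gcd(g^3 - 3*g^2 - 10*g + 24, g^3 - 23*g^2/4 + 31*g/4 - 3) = g - 4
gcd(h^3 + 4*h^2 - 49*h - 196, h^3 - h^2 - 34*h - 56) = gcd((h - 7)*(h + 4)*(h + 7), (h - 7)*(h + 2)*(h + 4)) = h^2 - 3*h - 28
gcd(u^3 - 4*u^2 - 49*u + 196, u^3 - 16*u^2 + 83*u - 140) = u^2 - 11*u + 28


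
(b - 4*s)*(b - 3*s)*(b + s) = b^3 - 6*b^2*s + 5*b*s^2 + 12*s^3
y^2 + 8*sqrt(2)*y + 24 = (y + 2*sqrt(2))*(y + 6*sqrt(2))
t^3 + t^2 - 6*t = t*(t - 2)*(t + 3)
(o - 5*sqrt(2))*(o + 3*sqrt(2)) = o^2 - 2*sqrt(2)*o - 30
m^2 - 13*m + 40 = (m - 8)*(m - 5)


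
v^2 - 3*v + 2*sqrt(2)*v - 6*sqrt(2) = (v - 3)*(v + 2*sqrt(2))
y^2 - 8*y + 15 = (y - 5)*(y - 3)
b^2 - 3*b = b*(b - 3)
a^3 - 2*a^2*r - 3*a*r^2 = a*(a - 3*r)*(a + r)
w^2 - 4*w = w*(w - 4)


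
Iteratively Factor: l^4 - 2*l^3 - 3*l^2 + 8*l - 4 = (l - 1)*(l^3 - l^2 - 4*l + 4) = (l - 2)*(l - 1)*(l^2 + l - 2) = (l - 2)*(l - 1)*(l + 2)*(l - 1)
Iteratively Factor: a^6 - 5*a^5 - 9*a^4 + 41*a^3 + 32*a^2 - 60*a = (a - 1)*(a^5 - 4*a^4 - 13*a^3 + 28*a^2 + 60*a) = (a - 5)*(a - 1)*(a^4 + a^3 - 8*a^2 - 12*a) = (a - 5)*(a - 3)*(a - 1)*(a^3 + 4*a^2 + 4*a) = (a - 5)*(a - 3)*(a - 1)*(a + 2)*(a^2 + 2*a) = (a - 5)*(a - 3)*(a - 1)*(a + 2)^2*(a)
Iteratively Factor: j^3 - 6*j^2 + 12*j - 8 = (j - 2)*(j^2 - 4*j + 4) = (j - 2)^2*(j - 2)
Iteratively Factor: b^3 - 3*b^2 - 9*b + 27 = (b - 3)*(b^2 - 9) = (b - 3)*(b + 3)*(b - 3)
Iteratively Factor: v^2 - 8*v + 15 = (v - 3)*(v - 5)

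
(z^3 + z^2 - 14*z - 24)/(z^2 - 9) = (z^2 - 2*z - 8)/(z - 3)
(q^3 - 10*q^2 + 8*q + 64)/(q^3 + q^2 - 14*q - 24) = (q - 8)/(q + 3)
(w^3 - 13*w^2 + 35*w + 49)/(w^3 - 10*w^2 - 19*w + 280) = (w^2 - 6*w - 7)/(w^2 - 3*w - 40)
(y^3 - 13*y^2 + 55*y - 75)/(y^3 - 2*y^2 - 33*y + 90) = (y - 5)/(y + 6)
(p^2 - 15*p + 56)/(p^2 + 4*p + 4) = (p^2 - 15*p + 56)/(p^2 + 4*p + 4)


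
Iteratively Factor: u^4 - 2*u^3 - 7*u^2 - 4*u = (u - 4)*(u^3 + 2*u^2 + u) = (u - 4)*(u + 1)*(u^2 + u) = u*(u - 4)*(u + 1)*(u + 1)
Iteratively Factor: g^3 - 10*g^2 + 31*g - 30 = (g - 3)*(g^2 - 7*g + 10) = (g - 5)*(g - 3)*(g - 2)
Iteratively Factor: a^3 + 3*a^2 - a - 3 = (a - 1)*(a^2 + 4*a + 3) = (a - 1)*(a + 1)*(a + 3)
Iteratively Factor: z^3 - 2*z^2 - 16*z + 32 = (z - 4)*(z^2 + 2*z - 8) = (z - 4)*(z - 2)*(z + 4)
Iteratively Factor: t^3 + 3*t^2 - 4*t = (t)*(t^2 + 3*t - 4) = t*(t - 1)*(t + 4)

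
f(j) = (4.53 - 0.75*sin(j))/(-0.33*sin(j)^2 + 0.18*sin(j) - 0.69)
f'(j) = (4.53 - 0.75*sin(j))*(0.66*sin(j)*cos(j) - 0.18*cos(j))/(-0.33*sin(j)^2 + 0.18*sin(j) - 0.69)^2 - 0.75*cos(j)/(-0.33*sin(j)^2 + 0.18*sin(j) - 0.69)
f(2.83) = -6.46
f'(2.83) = -1.28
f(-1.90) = -4.53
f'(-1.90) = 0.81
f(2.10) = -4.97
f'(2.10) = -1.74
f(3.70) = -5.61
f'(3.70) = 2.15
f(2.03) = -4.86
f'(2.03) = -1.54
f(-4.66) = -4.50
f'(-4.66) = -0.18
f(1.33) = -4.60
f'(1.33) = 0.83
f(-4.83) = -4.52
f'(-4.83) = 0.41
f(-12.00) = -6.00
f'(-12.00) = 2.20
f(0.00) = -6.57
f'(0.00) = -0.63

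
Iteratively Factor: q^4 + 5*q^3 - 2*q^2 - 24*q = (q + 3)*(q^3 + 2*q^2 - 8*q) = (q + 3)*(q + 4)*(q^2 - 2*q) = q*(q + 3)*(q + 4)*(q - 2)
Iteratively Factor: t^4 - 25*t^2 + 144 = (t + 3)*(t^3 - 3*t^2 - 16*t + 48) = (t - 3)*(t + 3)*(t^2 - 16) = (t - 4)*(t - 3)*(t + 3)*(t + 4)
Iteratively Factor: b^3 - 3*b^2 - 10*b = (b)*(b^2 - 3*b - 10) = b*(b - 5)*(b + 2)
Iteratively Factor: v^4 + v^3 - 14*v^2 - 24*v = (v - 4)*(v^3 + 5*v^2 + 6*v) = v*(v - 4)*(v^2 + 5*v + 6) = v*(v - 4)*(v + 3)*(v + 2)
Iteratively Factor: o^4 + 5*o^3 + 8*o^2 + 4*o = (o)*(o^3 + 5*o^2 + 8*o + 4) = o*(o + 2)*(o^2 + 3*o + 2) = o*(o + 1)*(o + 2)*(o + 2)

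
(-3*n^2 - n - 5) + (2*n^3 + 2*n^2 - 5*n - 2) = 2*n^3 - n^2 - 6*n - 7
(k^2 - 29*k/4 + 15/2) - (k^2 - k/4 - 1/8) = 61/8 - 7*k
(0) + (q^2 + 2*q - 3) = q^2 + 2*q - 3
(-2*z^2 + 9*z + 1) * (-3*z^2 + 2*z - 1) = 6*z^4 - 31*z^3 + 17*z^2 - 7*z - 1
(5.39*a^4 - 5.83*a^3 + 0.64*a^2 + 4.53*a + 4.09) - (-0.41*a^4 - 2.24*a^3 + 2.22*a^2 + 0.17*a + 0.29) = 5.8*a^4 - 3.59*a^3 - 1.58*a^2 + 4.36*a + 3.8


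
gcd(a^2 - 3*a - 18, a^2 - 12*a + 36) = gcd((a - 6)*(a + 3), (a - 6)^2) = a - 6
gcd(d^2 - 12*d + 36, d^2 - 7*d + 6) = d - 6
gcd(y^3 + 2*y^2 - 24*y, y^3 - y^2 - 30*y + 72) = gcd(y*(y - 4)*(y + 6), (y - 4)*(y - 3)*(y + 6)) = y^2 + 2*y - 24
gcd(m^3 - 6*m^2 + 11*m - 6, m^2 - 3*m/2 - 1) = m - 2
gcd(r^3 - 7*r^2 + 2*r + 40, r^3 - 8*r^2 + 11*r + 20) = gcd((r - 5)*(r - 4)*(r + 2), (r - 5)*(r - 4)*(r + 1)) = r^2 - 9*r + 20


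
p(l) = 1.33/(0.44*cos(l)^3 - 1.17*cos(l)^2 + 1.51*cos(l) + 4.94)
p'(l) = 1.33*(1.32*sin(l)*cos(l)^2 - 2.34*sin(l)*cos(l) + 1.51*sin(l))/(0.44*cos(l)^3 - 1.17*cos(l)^2 + 1.51*cos(l) + 4.94)^2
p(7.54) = 0.25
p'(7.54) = 0.04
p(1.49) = 0.26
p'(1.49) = 0.07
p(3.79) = 0.48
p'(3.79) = -0.44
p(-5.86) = 0.23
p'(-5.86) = 0.01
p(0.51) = 0.24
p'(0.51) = 0.01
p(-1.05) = 0.24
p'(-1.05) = -0.03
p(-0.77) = 0.24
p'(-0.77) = -0.02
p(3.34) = 0.69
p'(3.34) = -0.36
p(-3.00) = 0.71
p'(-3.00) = -0.27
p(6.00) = 0.23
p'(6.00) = -0.00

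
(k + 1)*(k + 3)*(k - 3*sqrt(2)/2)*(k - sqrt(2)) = k^4 - 5*sqrt(2)*k^3/2 + 4*k^3 - 10*sqrt(2)*k^2 + 6*k^2 - 15*sqrt(2)*k/2 + 12*k + 9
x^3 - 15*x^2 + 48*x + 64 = (x - 8)^2*(x + 1)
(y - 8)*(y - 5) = y^2 - 13*y + 40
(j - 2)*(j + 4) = j^2 + 2*j - 8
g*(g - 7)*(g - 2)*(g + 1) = g^4 - 8*g^3 + 5*g^2 + 14*g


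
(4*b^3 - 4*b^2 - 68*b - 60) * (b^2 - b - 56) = 4*b^5 - 8*b^4 - 288*b^3 + 232*b^2 + 3868*b + 3360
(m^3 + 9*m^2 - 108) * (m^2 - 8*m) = m^5 + m^4 - 72*m^3 - 108*m^2 + 864*m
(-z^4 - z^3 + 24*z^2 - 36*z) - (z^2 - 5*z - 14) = -z^4 - z^3 + 23*z^2 - 31*z + 14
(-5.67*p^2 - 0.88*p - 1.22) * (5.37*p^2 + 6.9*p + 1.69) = -30.4479*p^4 - 43.8486*p^3 - 22.2057*p^2 - 9.9052*p - 2.0618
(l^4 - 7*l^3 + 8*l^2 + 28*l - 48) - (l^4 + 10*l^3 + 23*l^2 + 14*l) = -17*l^3 - 15*l^2 + 14*l - 48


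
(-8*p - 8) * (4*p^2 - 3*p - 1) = -32*p^3 - 8*p^2 + 32*p + 8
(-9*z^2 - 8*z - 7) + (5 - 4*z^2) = -13*z^2 - 8*z - 2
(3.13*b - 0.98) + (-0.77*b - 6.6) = 2.36*b - 7.58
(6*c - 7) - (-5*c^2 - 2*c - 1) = 5*c^2 + 8*c - 6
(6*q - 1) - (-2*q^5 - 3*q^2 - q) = 2*q^5 + 3*q^2 + 7*q - 1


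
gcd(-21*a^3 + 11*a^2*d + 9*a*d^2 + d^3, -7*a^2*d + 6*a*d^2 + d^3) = 7*a^2 - 6*a*d - d^2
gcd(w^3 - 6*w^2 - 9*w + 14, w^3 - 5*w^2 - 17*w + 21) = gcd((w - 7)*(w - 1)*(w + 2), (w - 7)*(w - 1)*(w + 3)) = w^2 - 8*w + 7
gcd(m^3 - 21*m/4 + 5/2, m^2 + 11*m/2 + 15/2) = m + 5/2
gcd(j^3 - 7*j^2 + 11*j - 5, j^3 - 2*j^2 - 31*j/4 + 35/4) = j - 1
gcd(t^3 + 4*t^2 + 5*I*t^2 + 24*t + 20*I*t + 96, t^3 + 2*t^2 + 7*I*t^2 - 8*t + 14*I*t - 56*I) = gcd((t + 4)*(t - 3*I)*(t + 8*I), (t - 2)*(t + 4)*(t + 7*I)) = t + 4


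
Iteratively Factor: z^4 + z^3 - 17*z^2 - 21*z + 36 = (z + 3)*(z^3 - 2*z^2 - 11*z + 12) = (z - 4)*(z + 3)*(z^2 + 2*z - 3) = (z - 4)*(z + 3)^2*(z - 1)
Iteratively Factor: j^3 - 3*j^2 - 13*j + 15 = (j - 1)*(j^2 - 2*j - 15) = (j - 1)*(j + 3)*(j - 5)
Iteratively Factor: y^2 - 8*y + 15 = (y - 3)*(y - 5)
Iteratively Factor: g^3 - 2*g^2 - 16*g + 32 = (g + 4)*(g^2 - 6*g + 8) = (g - 4)*(g + 4)*(g - 2)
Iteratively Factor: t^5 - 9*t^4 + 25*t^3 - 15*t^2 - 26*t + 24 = (t - 3)*(t^4 - 6*t^3 + 7*t^2 + 6*t - 8) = (t - 4)*(t - 3)*(t^3 - 2*t^2 - t + 2) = (t - 4)*(t - 3)*(t - 2)*(t^2 - 1) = (t - 4)*(t - 3)*(t - 2)*(t - 1)*(t + 1)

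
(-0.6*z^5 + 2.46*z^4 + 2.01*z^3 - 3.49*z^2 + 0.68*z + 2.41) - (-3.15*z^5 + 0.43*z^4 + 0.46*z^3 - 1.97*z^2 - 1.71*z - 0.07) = 2.55*z^5 + 2.03*z^4 + 1.55*z^3 - 1.52*z^2 + 2.39*z + 2.48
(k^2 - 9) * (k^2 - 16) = k^4 - 25*k^2 + 144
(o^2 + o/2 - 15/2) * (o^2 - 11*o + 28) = o^4 - 21*o^3/2 + 15*o^2 + 193*o/2 - 210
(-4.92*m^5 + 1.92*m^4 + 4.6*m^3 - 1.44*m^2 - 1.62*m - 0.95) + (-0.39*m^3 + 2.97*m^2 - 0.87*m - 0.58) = -4.92*m^5 + 1.92*m^4 + 4.21*m^3 + 1.53*m^2 - 2.49*m - 1.53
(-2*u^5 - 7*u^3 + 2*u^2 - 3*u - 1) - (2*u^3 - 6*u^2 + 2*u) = -2*u^5 - 9*u^3 + 8*u^2 - 5*u - 1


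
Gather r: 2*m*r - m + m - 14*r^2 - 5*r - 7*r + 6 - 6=-14*r^2 + r*(2*m - 12)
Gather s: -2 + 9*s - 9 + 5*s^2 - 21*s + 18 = 5*s^2 - 12*s + 7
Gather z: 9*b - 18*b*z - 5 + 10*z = 9*b + z*(10 - 18*b) - 5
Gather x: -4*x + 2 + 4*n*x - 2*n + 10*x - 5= -2*n + x*(4*n + 6) - 3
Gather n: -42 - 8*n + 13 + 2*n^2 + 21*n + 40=2*n^2 + 13*n + 11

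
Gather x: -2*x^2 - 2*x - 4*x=-2*x^2 - 6*x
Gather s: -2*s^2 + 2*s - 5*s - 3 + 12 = -2*s^2 - 3*s + 9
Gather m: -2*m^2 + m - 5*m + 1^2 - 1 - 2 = -2*m^2 - 4*m - 2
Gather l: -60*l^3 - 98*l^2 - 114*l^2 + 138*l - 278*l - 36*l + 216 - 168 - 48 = -60*l^3 - 212*l^2 - 176*l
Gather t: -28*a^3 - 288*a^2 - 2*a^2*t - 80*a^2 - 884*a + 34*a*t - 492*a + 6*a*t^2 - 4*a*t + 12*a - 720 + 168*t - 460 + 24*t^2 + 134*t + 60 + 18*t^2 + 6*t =-28*a^3 - 368*a^2 - 1364*a + t^2*(6*a + 42) + t*(-2*a^2 + 30*a + 308) - 1120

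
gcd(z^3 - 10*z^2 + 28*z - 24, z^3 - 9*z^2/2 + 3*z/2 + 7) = z - 2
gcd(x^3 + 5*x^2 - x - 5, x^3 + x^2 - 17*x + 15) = x^2 + 4*x - 5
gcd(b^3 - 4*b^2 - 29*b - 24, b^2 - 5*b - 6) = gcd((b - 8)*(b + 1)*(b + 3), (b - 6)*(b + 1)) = b + 1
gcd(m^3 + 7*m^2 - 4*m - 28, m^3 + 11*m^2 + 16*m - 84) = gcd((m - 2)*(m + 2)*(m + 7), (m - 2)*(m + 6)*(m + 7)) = m^2 + 5*m - 14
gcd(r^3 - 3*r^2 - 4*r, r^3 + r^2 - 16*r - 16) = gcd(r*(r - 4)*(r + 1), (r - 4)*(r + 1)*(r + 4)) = r^2 - 3*r - 4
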